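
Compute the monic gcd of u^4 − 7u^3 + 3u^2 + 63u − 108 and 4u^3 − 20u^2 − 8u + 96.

Repeated division with remainder:
  u^4 − 7u^3 + 3u^2 + 63u − 108 = ((1/4)u − 1/2)(4u^3 − 20u^2 − 8u + 96) + (−5u^2 + 35u − 60)
  4u^3 − 20u^2 − 8u + 96 = (−(4/5)u − 8/5)(−5u^2 + 35u − 60) + (0)
Last nonzero remainder: −5u^2 + 35u − 60. Dividing through by −5 gives the monic gcd u^2 − 7u + 12.

u^2 − 7u + 12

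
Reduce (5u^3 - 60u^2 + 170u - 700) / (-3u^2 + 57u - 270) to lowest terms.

(-5u^2 + 10u - 70)/(3u - 27)

Euclidean algorithm in ℚ[u]:
  5u^3 - 60u^2 + 170u - 700 = (-(5/3)u - 35/3)(-3u^2 + 57u - 270) + (385u - 3850)
  -3u^2 + 57u - 270 = (-(3/385)u + 27/385)(385u - 3850) + (0)
Last nonzero remainder: 385u - 3850. Dividing through by 385 gives the monic gcd u - 10.
Cancel u - 10 from numerator and denominator to get the reduced form.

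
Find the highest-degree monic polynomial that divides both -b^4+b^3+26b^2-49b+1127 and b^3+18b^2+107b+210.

b+7

Repeated division with remainder:
  -b^4+b^3+26b^2-49b+1127 = (-b+19)(b^3+18b^2+107b+210) + (-209b^2-1872b-2863)
  b^3+18b^2+107b+210 = (-(1/209)b-1890/43681)(-209b^2-1872b-2863) + ((537420/43681)b+3761940/43681)
  -209b^2-1872b-2863 = (-(9129329/537420)b-17865529/537420)((537420/43681)b+3761940/43681) + (0)
Last nonzero remainder: (537420/43681)b+3761940/43681. Dividing through by 537420/43681 gives the monic gcd b+7.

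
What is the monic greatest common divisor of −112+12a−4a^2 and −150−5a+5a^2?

By polynomial division,
  −4a^2+12a−112 = (−4/5)(5a^2−5a−150) + (8a−232)
  5a^2−5a−150 = ((5/8)a+35/2)(8a−232) + (3910)
  8a−232 = ((4/1955)a−116/1955)(3910) + (0)
The last nonzero remainder is the constant 3910, so the polynomials are coprime and gcd = 1.

1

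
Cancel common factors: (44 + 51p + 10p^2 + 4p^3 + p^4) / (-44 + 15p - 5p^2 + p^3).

(4 + 5p + p^2)/(-4 + p)

Euclidean algorithm in ℚ[p]:
  p^4 + 4p^3 + 10p^2 + 51p + 44 = (p + 9)(p^3 - 5p^2 + 15p - 44) + (40p^2 - 40p + 440)
  p^3 - 5p^2 + 15p - 44 = ((1/40)p - 1/10)(40p^2 - 40p + 440) + (0)
Last nonzero remainder: 40p^2 - 40p + 440. Dividing through by 40 gives the monic gcd p^2 - p + 11.
Cancel p^2 - p + 11 from numerator and denominator to get the reduced form.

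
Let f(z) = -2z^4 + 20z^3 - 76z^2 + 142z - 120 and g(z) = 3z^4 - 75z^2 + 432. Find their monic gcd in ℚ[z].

Repeated division with remainder:
  -2z^4 + 20z^3 - 76z^2 + 142z - 120 = (-2/3)(3z^4 - 75z^2 + 432) + (20z^3 - 126z^2 + 142z + 168)
  3z^4 - 75z^2 + 432 = ((3/20)z + 189/200)(20z^3 - 126z^2 + 142z + 168) + ((2277/100)z^2 - (15939/100)z + 6831/25)
  20z^3 - 126z^2 + 142z + 168 = ((2000/2277)z + 1400/2277)((2277/100)z^2 - (15939/100)z + 6831/25) + (0)
Last nonzero remainder: (2277/100)z^2 - (15939/100)z + 6831/25. Dividing through by 2277/100 gives the monic gcd z^2 - 7z + 12.

z^2 - 7z + 12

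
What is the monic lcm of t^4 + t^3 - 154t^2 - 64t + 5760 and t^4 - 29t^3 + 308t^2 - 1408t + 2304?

Apply the Euclidean algorithm:
  t^4 + t^3 - 154t^2 - 64t + 5760 = (t^4 - 29t^3 + 308t^2 - 1408t + 2304) + (30t^3 - 462t^2 + 1344t + 3456)
  t^4 - 29t^3 + 308t^2 - 1408t + 2304 = ((1/30)t - 34/75)(30t^3 - 462t^2 + 1344t + 3456) + ((1344/25)t^2 - (22848/25)t + 96768/25)
  30t^3 - 462t^2 + 1344t + 3456 = ((125/224)t + 25/28)((1344/25)t^2 - (22848/25)t + 96768/25) + (0)
Last nonzero remainder: (1344/25)t^2 - (22848/25)t + 96768/25. Dividing through by 1344/25 gives the monic gcd t^2 - 17t + 72.
Then lcm(f, g) = f·g / gcd(f, g); expanding and making the result monic gives the answer.

t^6 - 11t^5 - 134t^4 + 1816t^3 + 1600t^2 - 71168t + 184320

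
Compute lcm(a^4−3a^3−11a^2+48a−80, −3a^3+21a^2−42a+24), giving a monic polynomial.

a^6−6a^5+75a^3−246a^2+336a−160

By polynomial division,
  a^4−3a^3−11a^2+48a−80 = (−(1/3)a−4/3)(−3a^3+21a^2−42a+24) + (3a^2−48)
  −3a^3+21a^2−42a+24 = (−a+7)(3a^2−48) + (−90a+360)
  3a^2−48 = (−(1/30)a−2/15)(−90a+360) + (0)
Last nonzero remainder: −90a+360. Dividing through by −90 gives the monic gcd a−4.
Then lcm(f, g) = f·g / gcd(f, g); expanding and making the result monic gives the answer.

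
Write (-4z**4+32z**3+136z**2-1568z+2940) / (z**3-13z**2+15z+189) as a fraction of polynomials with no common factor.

Apply the Euclidean algorithm:
  -4z**4+32z**3+136z**2-1568z+2940 = (-4z-20)(z**3-13z**2+15z+189) + (-64z**2-512z+6720)
  z**3-13z**2+15z+189 = (-(1/64)z+21/64)(-64z**2-512z+6720) + (288z-2016)
  -64z**2-512z+6720 = (-(2/9)z-10/3)(288z-2016) + (0)
Last nonzero remainder: 288z-2016. Dividing through by 288 gives the monic gcd z-7.
Cancel z-7 from numerator and denominator to get the reduced form.

(-4z**3+4z**2+164z-420)/(z**2-6z-27)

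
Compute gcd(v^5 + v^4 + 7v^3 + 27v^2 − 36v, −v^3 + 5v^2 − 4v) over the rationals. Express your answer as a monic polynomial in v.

Repeated division with remainder:
  v^5 + v^4 + 7v^3 + 27v^2 − 36v = (−v^2 − 6v − 33)(−v^3 + 5v^2 − 4v) + (168v^2 − 168v)
  −v^3 + 5v^2 − 4v = (−(1/168)v + 1/42)(168v^2 − 168v) + (0)
Last nonzero remainder: 168v^2 − 168v. Dividing through by 168 gives the monic gcd v^2 − v.

v^2 − v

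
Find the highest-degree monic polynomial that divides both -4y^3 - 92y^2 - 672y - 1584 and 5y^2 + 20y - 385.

Repeated division with remainder:
  -4y^3 - 92y^2 - 672y - 1584 = (-(4/5)y - 76/5)(5y^2 + 20y - 385) + (-676y - 7436)
  5y^2 + 20y - 385 = (-(5/676)y + 35/676)(-676y - 7436) + (0)
Last nonzero remainder: -676y - 7436. Dividing through by -676 gives the monic gcd y + 11.

y + 11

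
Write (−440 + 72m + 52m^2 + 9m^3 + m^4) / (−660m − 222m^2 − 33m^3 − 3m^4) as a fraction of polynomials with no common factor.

By polynomial division,
  m^4 + 9m^3 + 52m^2 + 72m − 440 = (−1/3)(−3m^4 − 33m^3 − 222m^2 − 660m) + (−2m^3 − 22m^2 − 148m − 440)
  −3m^4 − 33m^3 − 222m^2 − 660m = ((3/2)m)(−2m^3 − 22m^2 − 148m − 440) + (0)
Last nonzero remainder: −2m^3 − 22m^2 − 148m − 440. Dividing through by −2 gives the monic gcd m^3 + 11m^2 + 74m + 220.
Cancel m^3 + 11m^2 + 74m + 220 from numerator and denominator to get the reduced form.

(2 − m)/(3m)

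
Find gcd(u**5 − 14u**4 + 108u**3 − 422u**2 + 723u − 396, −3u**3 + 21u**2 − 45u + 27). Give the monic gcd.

By polynomial division,
  u**5 − 14u**4 + 108u**3 − 422u**2 + 723u − 396 = (−(1/3)u**2 + (7/3)u − 44/3)(−3u**3 + 21u**2 − 45u + 27) + (0)
Last nonzero remainder: −3u**3 + 21u**2 − 45u + 27. Dividing through by −3 gives the monic gcd u**3 − 7u**2 + 15u − 9.

u**3 − 7u**2 + 15u − 9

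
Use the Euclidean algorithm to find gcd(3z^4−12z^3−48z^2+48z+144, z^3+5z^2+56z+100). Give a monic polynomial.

Apply the Euclidean algorithm:
  3z^4−12z^3−48z^2+48z+144 = (3z−27)(z^3+5z^2+56z+100) + (−81z^2+1260z+2844)
  z^3+5z^2+56z+100 = (−(1/81)z−185/729)(−81z^2+1260z+2844) + ((33280/81)z+66560/81)
  −81z^2+1260z+2844 = (−(6561/33280)z+57591/16640)((33280/81)z+66560/81) + (0)
Last nonzero remainder: (33280/81)z+66560/81. Dividing through by 33280/81 gives the monic gcd z+2.

z+2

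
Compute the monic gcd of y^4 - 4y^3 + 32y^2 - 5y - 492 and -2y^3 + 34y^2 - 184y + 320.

y - 4

Repeated division with remainder:
  y^4 - 4y^3 + 32y^2 - 5y - 492 = (-(1/2)y - 13/2)(-2y^3 + 34y^2 - 184y + 320) + (161y^2 - 1041y + 1588)
  -2y^3 + 34y^2 - 184y + 320 = (-(2/161)y + 3392/25921)(161y^2 - 1041y + 1588) + (-(727056/25921)y + 2908224/25921)
  161y^2 - 1041y + 1588 = (-(4173281/727056)y + 10290637/727056)(-(727056/25921)y + 2908224/25921) + (0)
Last nonzero remainder: -(727056/25921)y + 2908224/25921. Dividing through by -727056/25921 gives the monic gcd y - 4.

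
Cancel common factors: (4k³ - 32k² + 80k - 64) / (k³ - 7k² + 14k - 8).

(4k - 8)/(k - 1)

By polynomial division,
  4k³ - 32k² + 80k - 64 = (4)(k³ - 7k² + 14k - 8) + (-4k² + 24k - 32)
  k³ - 7k² + 14k - 8 = (-(1/4)k + 1/4)(-4k² + 24k - 32) + (0)
Last nonzero remainder: -4k² + 24k - 32. Dividing through by -4 gives the monic gcd k² - 6k + 8.
Cancel k² - 6k + 8 from numerator and denominator to get the reduced form.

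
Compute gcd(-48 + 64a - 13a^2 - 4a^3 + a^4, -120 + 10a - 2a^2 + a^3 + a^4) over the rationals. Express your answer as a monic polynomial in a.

Euclidean algorithm in ℚ[a]:
  a^4 - 4a^3 - 13a^2 + 64a - 48 = (a^4 + a^3 - 2a^2 + 10a - 120) + (-5a^3 - 11a^2 + 54a + 72)
  a^4 + a^3 - 2a^2 + 10a - 120 = (-(1/5)a + 6/25)(-5a^3 - 11a^2 + 54a + 72) + ((286/25)a^2 + (286/25)a - 3432/25)
  -5a^3 - 11a^2 + 54a + 72 = (-(125/286)a - 75/143)((286/25)a^2 + (286/25)a - 3432/25) + (0)
Last nonzero remainder: (286/25)a^2 + (286/25)a - 3432/25. Dividing through by 286/25 gives the monic gcd a^2 + a - 12.

-12 + a + a^2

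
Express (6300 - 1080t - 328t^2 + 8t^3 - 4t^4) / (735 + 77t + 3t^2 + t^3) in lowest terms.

By polynomial division,
  -4t^4 + 8t^3 - 328t^2 - 1080t + 6300 = (-4t + 20)(t^3 + 3t^2 + 77t + 735) + (-80t^2 + 320t - 8400)
  t^3 + 3t^2 + 77t + 735 = (-(1/80)t - 7/80)(-80t^2 + 320t - 8400) + (0)
Last nonzero remainder: -80t^2 + 320t - 8400. Dividing through by -80 gives the monic gcd t^2 - 4t + 105.
Cancel t^2 - 4t + 105 from numerator and denominator to get the reduced form.

(60 - 8t - 4t^2)/(7 + t)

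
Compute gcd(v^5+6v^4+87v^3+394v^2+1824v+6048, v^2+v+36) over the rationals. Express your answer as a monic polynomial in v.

v^2+v+36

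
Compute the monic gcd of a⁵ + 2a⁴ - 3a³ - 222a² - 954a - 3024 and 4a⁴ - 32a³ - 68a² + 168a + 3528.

Apply the Euclidean algorithm:
  a⁵ + 2a⁴ - 3a³ - 222a² - 954a - 3024 = ((1/4)a + 5/2)(4a⁴ - 32a³ - 68a² + 168a + 3528) + (94a³ - 94a² - 2256a - 11844)
  4a⁴ - 32a³ - 68a² + 168a + 3528 = ((2/47)a - 14/47)(94a³ - 94a² - 2256a - 11844) + (0)
Last nonzero remainder: 94a³ - 94a² - 2256a - 11844. Dividing through by 94 gives the monic gcd a³ - a² - 24a - 126.

a³ - a² - 24a - 126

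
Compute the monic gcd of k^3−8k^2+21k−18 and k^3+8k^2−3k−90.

k−3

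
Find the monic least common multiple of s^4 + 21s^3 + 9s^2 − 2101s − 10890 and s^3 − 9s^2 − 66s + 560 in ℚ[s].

s^6 + 22s^5 − 26s^4 − 3268s^3 − 13495s^2 + 106766s + 609840

By polynomial division,
  s^4 + 21s^3 + 9s^2 − 2101s − 10890 = (s + 30)(s^3 − 9s^2 − 66s + 560) + (345s^2 − 681s − 27690)
  s^3 − 9s^2 − 66s + 560 = ((1/345)s − 808/39675)(345s^2 − 681s − 27690) + ((5184/13225)s − 10368/2645)
  345s^2 − 681s − 27690 = ((1520875/1728)s + 12206675/1728)((5184/13225)s − 10368/2645) + (0)
Last nonzero remainder: (5184/13225)s − 10368/2645. Dividing through by 5184/13225 gives the monic gcd s − 10.
Then lcm(f, g) = f·g / gcd(f, g); expanding and making the result monic gives the answer.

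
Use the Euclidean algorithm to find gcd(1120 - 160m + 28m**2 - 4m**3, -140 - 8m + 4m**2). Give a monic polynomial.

Repeated division with remainder:
  -4m**3 + 28m**2 - 160m + 1120 = (-m + 5)(4m**2 - 8m - 140) + (-260m + 1820)
  4m**2 - 8m - 140 = (-(1/65)m - 1/13)(-260m + 1820) + (0)
Last nonzero remainder: -260m + 1820. Dividing through by -260 gives the monic gcd m - 7.

-7 + m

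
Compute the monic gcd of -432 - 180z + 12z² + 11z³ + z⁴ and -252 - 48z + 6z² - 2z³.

3 + z

By polynomial division,
  z⁴ + 11z³ + 12z² - 180z - 432 = (-(1/2)z - 7)(-2z³ + 6z² - 48z - 252) + (30z² - 642z - 2196)
  -2z³ + 6z² - 48z - 252 = (-(1/15)z - 92/75)(30z² - 642z - 2196) + (-(24548/25)z - 73644/25)
  30z² - 642z - 2196 = (-(375/12274)z + 4575/6137)(-(24548/25)z - 73644/25) + (0)
Last nonzero remainder: -(24548/25)z - 73644/25. Dividing through by -24548/25 gives the monic gcd z + 3.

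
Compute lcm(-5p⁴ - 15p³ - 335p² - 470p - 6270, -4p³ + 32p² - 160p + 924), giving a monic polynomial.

p⁵ - 4p⁴ + 46p³ - 375p² + 596p - 8778

By polynomial division,
  -5p⁴ - 15p³ - 335p² - 470p - 6270 = ((5/4)p + 55/4)(-4p³ + 32p² - 160p + 924) + (-575p² + 575p - 18975)
  -4p³ + 32p² - 160p + 924 = ((4/575)p - 28/575)(-575p² + 575p - 18975) + (0)
Last nonzero remainder: -575p² + 575p - 18975. Dividing through by -575 gives the monic gcd p² - p + 33.
Then lcm(f, g) = f·g / gcd(f, g); expanding and making the result monic gives the answer.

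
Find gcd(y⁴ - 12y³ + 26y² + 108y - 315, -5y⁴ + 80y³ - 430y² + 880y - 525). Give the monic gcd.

y³ - 15y² + 71y - 105

By polynomial division,
  y⁴ - 12y³ + 26y² + 108y - 315 = (-1/5)(-5y⁴ + 80y³ - 430y² + 880y - 525) + (4y³ - 60y² + 284y - 420)
  -5y⁴ + 80y³ - 430y² + 880y - 525 = (-(5/4)y + 5/4)(4y³ - 60y² + 284y - 420) + (0)
Last nonzero remainder: 4y³ - 60y² + 284y - 420. Dividing through by 4 gives the monic gcd y³ - 15y² + 71y - 105.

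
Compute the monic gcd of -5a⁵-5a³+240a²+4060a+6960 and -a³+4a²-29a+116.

Euclidean algorithm in ℚ[a]:
  -5a⁵-5a³+240a²+4060a+6960 = (5a²+20a-60)(-a³+4a²-29a+116) + (480a²+13920)
  -a³+4a²-29a+116 = (-(1/480)a+1/120)(480a²+13920) + (0)
Last nonzero remainder: 480a²+13920. Dividing through by 480 gives the monic gcd a²+29.

a²+29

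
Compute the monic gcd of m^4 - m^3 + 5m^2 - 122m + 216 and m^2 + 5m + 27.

m^2 + 5m + 27

Apply the Euclidean algorithm:
  m^4 - m^3 + 5m^2 - 122m + 216 = (m^2 - 6m + 8)(m^2 + 5m + 27) + (0)
The last nonzero remainder m^2 + 5m + 27 is already monic.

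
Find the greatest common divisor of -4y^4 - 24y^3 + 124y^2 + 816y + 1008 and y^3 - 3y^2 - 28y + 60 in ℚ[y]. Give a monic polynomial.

Repeated division with remainder:
  -4y^4 - 24y^3 + 124y^2 + 816y + 1008 = (-4y - 36)(y^3 - 3y^2 - 28y + 60) + (-96y^2 + 48y + 3168)
  y^3 - 3y^2 - 28y + 60 = (-(1/96)y + 5/192)(-96y^2 + 48y + 3168) + ((15/4)y - 45/2)
  -96y^2 + 48y + 3168 = (-(128/5)y - 704/5)((15/4)y - 45/2) + (0)
Last nonzero remainder: (15/4)y - 45/2. Dividing through by 15/4 gives the monic gcd y - 6.

y - 6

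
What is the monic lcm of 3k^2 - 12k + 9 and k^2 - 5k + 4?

Repeated division with remainder:
  3k^2 - 12k + 9 = (3)(k^2 - 5k + 4) + (3k - 3)
  k^2 - 5k + 4 = ((1/3)k - 4/3)(3k - 3) + (0)
Last nonzero remainder: 3k - 3. Dividing through by 3 gives the monic gcd k - 1.
Then lcm(f, g) = f·g / gcd(f, g); expanding and making the result monic gives the answer.

k^3 - 8k^2 + 19k - 12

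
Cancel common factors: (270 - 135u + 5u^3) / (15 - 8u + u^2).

(-90 + 15u + 5u^2)/(-5 + u)

Apply the Euclidean algorithm:
  5u^3 - 135u + 270 = (5u + 40)(u^2 - 8u + 15) + (110u - 330)
  u^2 - 8u + 15 = ((1/110)u - 1/22)(110u - 330) + (0)
Last nonzero remainder: 110u - 330. Dividing through by 110 gives the monic gcd u - 3.
Cancel u - 3 from numerator and denominator to get the reduced form.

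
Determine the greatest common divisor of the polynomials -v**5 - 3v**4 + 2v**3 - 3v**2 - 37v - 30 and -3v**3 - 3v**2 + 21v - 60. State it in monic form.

Repeated division with remainder:
  -v**5 - 3v**4 + 2v**3 - 3v**2 - 37v - 30 = ((1/3)v**2 + (2/3)v + 1)(-3v**3 - 3v**2 + 21v - 60) + (6v**2 - 18v + 30)
  -3v**3 - 3v**2 + 21v - 60 = (-(1/2)v - 2)(6v**2 - 18v + 30) + (0)
Last nonzero remainder: 6v**2 - 18v + 30. Dividing through by 6 gives the monic gcd v**2 - 3v + 5.

v**2 - 3v + 5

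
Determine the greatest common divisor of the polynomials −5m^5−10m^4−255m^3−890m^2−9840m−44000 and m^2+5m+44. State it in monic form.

m^2+5m+44

Euclidean algorithm in ℚ[m]:
  −5m^5−10m^4−255m^3−890m^2−9840m−44000 = (−5m^3+15m^2−110m−1000)(m^2+5m+44) + (0)
The last nonzero remainder m^2+5m+44 is already monic.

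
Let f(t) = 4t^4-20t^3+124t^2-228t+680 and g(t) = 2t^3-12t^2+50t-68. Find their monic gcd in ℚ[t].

Euclidean algorithm in ℚ[t]:
  4t^4-20t^3+124t^2-228t+680 = (2t+2)(2t^3-12t^2+50t-68) + (48t^2-192t+816)
  2t^3-12t^2+50t-68 = ((1/24)t-1/12)(48t^2-192t+816) + (0)
Last nonzero remainder: 48t^2-192t+816. Dividing through by 48 gives the monic gcd t^2-4t+17.

t^2-4t+17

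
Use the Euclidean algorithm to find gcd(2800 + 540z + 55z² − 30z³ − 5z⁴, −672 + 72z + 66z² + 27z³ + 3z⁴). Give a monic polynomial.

By polynomial division,
  −5z⁴ − 30z³ + 55z² + 540z + 2800 = (−5/3)(3z⁴ + 27z³ + 66z² + 72z − 672) + (15z³ + 165z² + 660z + 1680)
  3z⁴ + 27z³ + 66z² + 72z − 672 = ((1/5)z − 2/5)(15z³ + 165z² + 660z + 1680) + (0)
Last nonzero remainder: 15z³ + 165z² + 660z + 1680. Dividing through by 15 gives the monic gcd z³ + 11z² + 44z + 112.

112 + 44z + 11z² + z³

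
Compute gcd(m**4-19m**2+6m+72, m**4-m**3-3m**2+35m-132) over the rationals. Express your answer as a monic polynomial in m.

m**2+m-12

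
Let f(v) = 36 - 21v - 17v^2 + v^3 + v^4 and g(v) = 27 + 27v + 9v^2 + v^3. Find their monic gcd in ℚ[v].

9 + 6v + v^2

Euclidean algorithm in ℚ[v]:
  v^4 + v^3 - 17v^2 - 21v + 36 = (v - 8)(v^3 + 9v^2 + 27v + 27) + (28v^2 + 168v + 252)
  v^3 + 9v^2 + 27v + 27 = ((1/28)v + 3/28)(28v^2 + 168v + 252) + (0)
Last nonzero remainder: 28v^2 + 168v + 252. Dividing through by 28 gives the monic gcd v^2 + 6v + 9.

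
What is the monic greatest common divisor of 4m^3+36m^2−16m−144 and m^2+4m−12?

m−2

By polynomial division,
  4m^3+36m^2−16m−144 = (4m+20)(m^2+4m−12) + (−48m+96)
  m^2+4m−12 = (−(1/48)m−1/8)(−48m+96) + (0)
Last nonzero remainder: −48m+96. Dividing through by −48 gives the monic gcd m−2.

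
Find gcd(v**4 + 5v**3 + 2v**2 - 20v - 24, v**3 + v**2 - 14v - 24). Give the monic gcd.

By polynomial division,
  v**4 + 5v**3 + 2v**2 - 20v - 24 = (v + 4)(v**3 + v**2 - 14v - 24) + (12v**2 + 60v + 72)
  v**3 + v**2 - 14v - 24 = ((1/12)v - 1/3)(12v**2 + 60v + 72) + (0)
Last nonzero remainder: 12v**2 + 60v + 72. Dividing through by 12 gives the monic gcd v**2 + 5v + 6.

v**2 + 5v + 6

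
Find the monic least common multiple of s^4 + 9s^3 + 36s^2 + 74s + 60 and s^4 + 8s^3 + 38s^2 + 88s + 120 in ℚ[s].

Repeated division with remainder:
  s^4 + 9s^3 + 36s^2 + 74s + 60 = (s^4 + 8s^3 + 38s^2 + 88s + 120) + (s^3 - 2s^2 - 14s - 60)
  s^4 + 8s^3 + 38s^2 + 88s + 120 = (s + 10)(s^3 - 2s^2 - 14s - 60) + (72s^2 + 288s + 720)
  s^3 - 2s^2 - 14s - 60 = ((1/72)s - 1/12)(72s^2 + 288s + 720) + (0)
Last nonzero remainder: 72s^2 + 288s + 720. Dividing through by 72 gives the monic gcd s^2 + 4s + 10.
Then lcm(f, g) = f·g / gcd(f, g); expanding and making the result monic gives the answer.

s^6 + 13s^5 + 84s^4 + 326s^3 + 788s^2 + 1128s + 720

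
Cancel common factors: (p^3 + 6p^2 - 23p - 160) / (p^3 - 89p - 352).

Apply the Euclidean algorithm:
  p^3 + 6p^2 - 23p - 160 = (p^3 - 89p - 352) + (6p^2 + 66p + 192)
  p^3 - 89p - 352 = ((1/6)p - 11/6)(6p^2 + 66p + 192) + (0)
Last nonzero remainder: 6p^2 + 66p + 192. Dividing through by 6 gives the monic gcd p^2 + 11p + 32.
Cancel p^2 + 11p + 32 from numerator and denominator to get the reduced form.

(p - 5)/(p - 11)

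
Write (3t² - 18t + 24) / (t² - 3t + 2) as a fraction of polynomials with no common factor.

Euclidean algorithm in ℚ[t]:
  3t² - 18t + 24 = (3)(t² - 3t + 2) + (-9t + 18)
  t² - 3t + 2 = (-(1/9)t + 1/9)(-9t + 18) + (0)
Last nonzero remainder: -9t + 18. Dividing through by -9 gives the monic gcd t - 2.
Cancel t - 2 from numerator and denominator to get the reduced form.

(3t - 12)/(t - 1)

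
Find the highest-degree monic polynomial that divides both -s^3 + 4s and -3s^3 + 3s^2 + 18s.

s^2 + 2s

Repeated division with remainder:
  -s^3 + 4s = (1/3)(-3s^3 + 3s^2 + 18s) + (-s^2 - 2s)
  -3s^3 + 3s^2 + 18s = (3s - 9)(-s^2 - 2s) + (0)
Last nonzero remainder: -s^2 - 2s. Dividing through by -1 gives the monic gcd s^2 + 2s.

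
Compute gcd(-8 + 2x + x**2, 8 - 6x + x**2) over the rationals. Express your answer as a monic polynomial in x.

-2 + x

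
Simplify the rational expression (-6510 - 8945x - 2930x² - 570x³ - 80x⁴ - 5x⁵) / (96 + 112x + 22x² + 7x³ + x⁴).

Apply the Euclidean algorithm:
  -5x⁵ - 80x⁴ - 570x³ - 2930x² - 8945x - 6510 = (-5x - 45)(x⁴ + 7x³ + 22x² + 112x + 96) + (-145x³ - 1380x² - 3425x - 2190)
  x⁴ + 7x³ + 22x² + 112x + 96 = (-(1/145)x + 73/4205)(-145x³ - 1380x² - 3425x - 2190) + ((18785/841)x² + (131495/841)x + 112710/841)
  -145x³ - 1380x² - 3425x - 2190 = (-(24389/3757)x - 61393/3757)((18785/841)x² + (131495/841)x + 112710/841) + (0)
Last nonzero remainder: (18785/841)x² + (131495/841)x + 112710/841. Dividing through by 18785/841 gives the monic gcd x² + 7x + 6.
Cancel x² + 7x + 6 from numerator and denominator to get the reduced form.

(-1085 - 225x - 45x² - 5x³)/(16 + x²)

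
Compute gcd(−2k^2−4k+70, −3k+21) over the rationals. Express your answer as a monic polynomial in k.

1

By polynomial division,
  −2k^2−4k+70 = ((2/3)k+6)(−3k+21) + (−56)
  −3k+21 = ((3/56)k−3/8)(−56) + (0)
The last nonzero remainder is the constant −56, so the polynomials are coprime and gcd = 1.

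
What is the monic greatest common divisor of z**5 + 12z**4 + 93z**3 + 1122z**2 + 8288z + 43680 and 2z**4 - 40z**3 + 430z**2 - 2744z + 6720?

z**2 - 7z + 84

Euclidean algorithm in ℚ[z]:
  z**5 + 12z**4 + 93z**3 + 1122z**2 + 8288z + 43680 = ((1/2)z + 16)(2z**4 - 40z**3 + 430z**2 - 2744z + 6720) + (518z**3 - 4386z**2 + 48832z - 63840)
  2z**4 - 40z**3 + 430z**2 - 2744z + 6720 = ((1/259)z - 2987/67081)(518z**3 - 4386z**2 + 48832z - 63840) + ((3096360/67081)z**2 - (3096360/9583)z + 37156320/9583)
  518z**3 - 4386z**2 + 48832z - 63840 = ((17373979/1548180)z - 1274539/77409)((3096360/67081)z**2 - (3096360/9583)z + 37156320/9583) + (0)
Last nonzero remainder: (3096360/67081)z**2 - (3096360/9583)z + 37156320/9583. Dividing through by 3096360/67081 gives the monic gcd z**2 - 7z + 84.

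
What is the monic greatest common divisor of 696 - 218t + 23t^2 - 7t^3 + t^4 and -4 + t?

-4 + t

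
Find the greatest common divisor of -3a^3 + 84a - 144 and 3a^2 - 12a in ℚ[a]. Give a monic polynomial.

a - 4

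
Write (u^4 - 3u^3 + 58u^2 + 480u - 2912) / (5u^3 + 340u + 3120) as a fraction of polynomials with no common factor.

(u^2 + 3u - 28)/(5u + 30)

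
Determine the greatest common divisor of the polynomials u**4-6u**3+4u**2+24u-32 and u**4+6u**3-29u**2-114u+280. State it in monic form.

u**2-6u+8

By polynomial division,
  u**4-6u**3+4u**2+24u-32 = (u**4+6u**3-29u**2-114u+280) + (-12u**3+33u**2+138u-312)
  u**4+6u**3-29u**2-114u+280 = (-(1/12)u-35/48)(-12u**3+33u**2+138u-312) + ((105/16)u**2-(315/8)u+105/2)
  -12u**3+33u**2+138u-312 = (-(64/35)u-208/35)((105/16)u**2-(315/8)u+105/2) + (0)
Last nonzero remainder: (105/16)u**2-(315/8)u+105/2. Dividing through by 105/16 gives the monic gcd u**2-6u+8.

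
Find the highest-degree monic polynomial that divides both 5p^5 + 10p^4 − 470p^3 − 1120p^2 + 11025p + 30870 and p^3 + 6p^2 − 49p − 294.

p^3 + 6p^2 − 49p − 294

By polynomial division,
  5p^5 + 10p^4 − 470p^3 − 1120p^2 + 11025p + 30870 = (5p^2 − 20p − 105)(p^3 + 6p^2 − 49p − 294) + (0)
The last nonzero remainder p^3 + 6p^2 − 49p − 294 is already monic.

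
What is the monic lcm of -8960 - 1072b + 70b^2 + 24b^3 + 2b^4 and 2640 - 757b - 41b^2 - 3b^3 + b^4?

-147840 + 45032b + 4179b^2 - 630b^3 - 100b^4 - 2b^5 + b^6

Repeated division with remainder:
  2b^4 + 24b^3 + 70b^2 - 1072b - 8960 = (2)(b^4 - 3b^3 - 41b^2 - 757b + 2640) + (30b^3 + 152b^2 + 442b - 14240)
  b^4 - 3b^3 - 41b^2 - 757b + 2640 = ((1/30)b - 121/450)(30b^3 + 152b^2 + 442b - 14240) + (-(3344/225)b^2 - (36784/225)b - 53504/45)
  30b^3 + 152b^2 + 442b - 14240 = (-(3375/1672)b + 20025/1672)(-(3344/225)b^2 - (36784/225)b - 53504/45) + (0)
Last nonzero remainder: -(3344/225)b^2 - (36784/225)b - 53504/45. Dividing through by -3344/225 gives the monic gcd b^2 + 11b + 80.
Then lcm(f, g) = f·g / gcd(f, g); expanding and making the result monic gives the answer.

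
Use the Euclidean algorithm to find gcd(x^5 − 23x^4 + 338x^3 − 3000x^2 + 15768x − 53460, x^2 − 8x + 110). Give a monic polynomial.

Apply the Euclidean algorithm:
  x^5 − 23x^4 + 338x^3 − 3000x^2 + 15768x − 53460 = (x^3 − 15x^2 + 108x − 486)(x^2 − 8x + 110) + (0)
The last nonzero remainder x^2 − 8x + 110 is already monic.

x^2 − 8x + 110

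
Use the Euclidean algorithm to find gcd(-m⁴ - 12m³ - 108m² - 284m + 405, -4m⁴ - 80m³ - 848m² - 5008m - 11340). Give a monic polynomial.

m³ + 13m² + 121m + 405

Apply the Euclidean algorithm:
  -m⁴ - 12m³ - 108m² - 284m + 405 = (1/4)(-4m⁴ - 80m³ - 848m² - 5008m - 11340) + (8m³ + 104m² + 968m + 3240)
  -4m⁴ - 80m³ - 848m² - 5008m - 11340 = (-(1/2)m - 7/2)(8m³ + 104m² + 968m + 3240) + (0)
Last nonzero remainder: 8m³ + 104m² + 968m + 3240. Dividing through by 8 gives the monic gcd m³ + 13m² + 121m + 405.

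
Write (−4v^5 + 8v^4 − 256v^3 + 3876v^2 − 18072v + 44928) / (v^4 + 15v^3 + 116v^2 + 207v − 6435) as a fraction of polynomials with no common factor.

Repeated division with remainder:
  −4v^5 + 8v^4 − 256v^3 + 3876v^2 − 18072v + 44928 = (−4v + 68)(v^4 + 15v^3 + 116v^2 + 207v − 6435) + (−812v^3 − 3184v^2 − 57888v + 482508)
  v^4 + 15v^3 + 116v^2 + 207v − 6435 = (−(1/812)v − 2249/164836)(−812v^3 − 3184v^2 − 57888v + 482508) + ((52224/41209)v^2 + (470016/41209)v + 6110208/41209)
  −812v^3 − 3184v^2 − 57888v + 482508 = (−(8365427/13056)v + 42486479/13056)((52224/41209)v^2 + (470016/41209)v + 6110208/41209) + (0)
Last nonzero remainder: (52224/41209)v^2 + (470016/41209)v + 6110208/41209. Dividing through by 52224/41209 gives the monic gcd v^2 + 9v + 117.
Cancel v^2 + 9v + 117 from numerator and denominator to get the reduced form.

(−4v^3 + 44v^2 − 184v + 384)/(v^2 + 6v − 55)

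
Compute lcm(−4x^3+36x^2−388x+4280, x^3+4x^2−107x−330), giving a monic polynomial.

By polynomial division,
  −4x^3+36x^2−388x+4280 = (−4)(x^3+4x^2−107x−330) + (52x^2−816x+2960)
  x^3+4x^2−107x−330 = ((1/52)x+64/169)(52x^2−816x+2960) + ((24521/169)x−245210/169)
  52x^2−816x+2960 = ((8788/24521)x−50024/24521)((24521/169)x−245210/169) + (0)
Last nonzero remainder: (24521/169)x−245210/169. Dividing through by 24521/169 gives the monic gcd x−10.
Then lcm(f, g) = f·g / gcd(f, g); expanding and making the result monic gives the answer.

x^5+5x^4+4x^3−9x^2−11779x−35310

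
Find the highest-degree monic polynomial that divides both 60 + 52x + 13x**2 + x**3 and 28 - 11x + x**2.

By polynomial division,
  x**3 + 13x**2 + 52x + 60 = (x + 24)(x**2 - 11x + 28) + (288x - 612)
  x**2 - 11x + 28 = ((1/288)x - 71/2304)(288x - 612) + (585/64)
  288x - 612 = ((2048/65)x - 4352/65)(585/64) + (0)
The last nonzero remainder is the constant 585/64, so the polynomials are coprime and gcd = 1.

1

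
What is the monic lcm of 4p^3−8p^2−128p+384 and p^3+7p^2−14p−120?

p^4+3p^3−42p^2−64p+480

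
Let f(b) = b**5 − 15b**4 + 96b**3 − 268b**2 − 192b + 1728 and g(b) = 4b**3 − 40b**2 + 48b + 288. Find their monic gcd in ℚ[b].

b**2 − 4b − 12

Repeated division with remainder:
  b**5 − 15b**4 + 96b**3 − 268b**2 − 192b + 1728 = ((1/4)b**2 − (5/4)b + 17/2)(4b**3 − 40b**2 + 48b + 288) + (60b**2 − 240b − 720)
  4b**3 − 40b**2 + 48b + 288 = ((1/15)b − 2/5)(60b**2 − 240b − 720) + (0)
Last nonzero remainder: 60b**2 − 240b − 720. Dividing through by 60 gives the monic gcd b**2 − 4b − 12.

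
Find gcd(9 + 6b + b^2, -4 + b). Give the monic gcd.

By polynomial division,
  b^2 + 6b + 9 = (b + 10)(b - 4) + (49)
  b - 4 = ((1/49)b - 4/49)(49) + (0)
The last nonzero remainder is the constant 49, so the polynomials are coprime and gcd = 1.

1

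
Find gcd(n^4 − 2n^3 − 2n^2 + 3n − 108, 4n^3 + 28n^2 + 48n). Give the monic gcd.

n + 3

Euclidean algorithm in ℚ[n]:
  n^4 − 2n^3 − 2n^2 + 3n − 108 = ((1/4)n − 9/4)(4n^3 + 28n^2 + 48n) + (49n^2 + 111n − 108)
  4n^3 + 28n^2 + 48n = ((4/49)n + 928/2401)(49n^2 + 111n − 108) + ((33408/2401)n + 100224/2401)
  49n^2 + 111n − 108 = ((117649/33408)n − 2401/928)((33408/2401)n + 100224/2401) + (0)
Last nonzero remainder: (33408/2401)n + 100224/2401. Dividing through by 33408/2401 gives the monic gcd n + 3.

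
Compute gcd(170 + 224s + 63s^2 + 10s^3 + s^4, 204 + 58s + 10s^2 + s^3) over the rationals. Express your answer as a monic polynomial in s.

34 + 4s + s^2

Apply the Euclidean algorithm:
  s^4 + 10s^3 + 63s^2 + 224s + 170 = (s)(s^3 + 10s^2 + 58s + 204) + (5s^2 + 20s + 170)
  s^3 + 10s^2 + 58s + 204 = ((1/5)s + 6/5)(5s^2 + 20s + 170) + (0)
Last nonzero remainder: 5s^2 + 20s + 170. Dividing through by 5 gives the monic gcd s^2 + 4s + 34.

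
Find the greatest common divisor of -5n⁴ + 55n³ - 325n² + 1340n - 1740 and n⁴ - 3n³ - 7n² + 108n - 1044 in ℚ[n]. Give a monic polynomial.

Repeated division with remainder:
  -5n⁴ + 55n³ - 325n² + 1340n - 1740 = (-5)(n⁴ - 3n³ - 7n² + 108n - 1044) + (40n³ - 360n² + 1880n - 6960)
  n⁴ - 3n³ - 7n² + 108n - 1044 = ((1/40)n + 3/20)(40n³ - 360n² + 1880n - 6960) + (0)
Last nonzero remainder: 40n³ - 360n² + 1880n - 6960. Dividing through by 40 gives the monic gcd n³ - 9n² + 47n - 174.

n³ - 9n² + 47n - 174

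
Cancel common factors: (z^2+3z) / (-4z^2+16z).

(-z-3)/(4z-16)

Apply the Euclidean algorithm:
  z^2+3z = (-1/4)(-4z^2+16z) + (7z)
  -4z^2+16z = (-(4/7)z+16/7)(7z) + (0)
Last nonzero remainder: 7z. Dividing through by 7 gives the monic gcd z.
Cancel z from numerator and denominator to get the reduced form.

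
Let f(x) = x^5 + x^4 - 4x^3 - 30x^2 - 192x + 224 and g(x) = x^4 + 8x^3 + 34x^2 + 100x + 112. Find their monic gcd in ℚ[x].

Euclidean algorithm in ℚ[x]:
  x^5 + x^4 - 4x^3 - 30x^2 - 192x + 224 = (x - 7)(x^4 + 8x^3 + 34x^2 + 100x + 112) + (18x^3 + 108x^2 + 396x + 1008)
  x^4 + 8x^3 + 34x^2 + 100x + 112 = ((1/18)x + 1/9)(18x^3 + 108x^2 + 396x + 1008) + (0)
Last nonzero remainder: 18x^3 + 108x^2 + 396x + 1008. Dividing through by 18 gives the monic gcd x^3 + 6x^2 + 22x + 56.

x^3 + 6x^2 + 22x + 56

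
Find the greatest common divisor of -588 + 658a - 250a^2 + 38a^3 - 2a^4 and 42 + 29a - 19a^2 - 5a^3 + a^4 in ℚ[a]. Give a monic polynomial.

Euclidean algorithm in ℚ[a]:
  -2a^4 + 38a^3 - 250a^2 + 658a - 588 = (-2)(a^4 - 5a^3 - 19a^2 + 29a + 42) + (28a^3 - 288a^2 + 716a - 504)
  a^4 - 5a^3 - 19a^2 + 29a + 42 = ((1/28)a + 37/196)(28a^3 - 288a^2 + 716a - 504) + ((480/49)a^2 - (4320/49)a + 960/7)
  28a^3 - 288a^2 + 716a - 504 = ((343/120)a - 147/40)((480/49)a^2 - (4320/49)a + 960/7) + (0)
Last nonzero remainder: (480/49)a^2 - (4320/49)a + 960/7. Dividing through by 480/49 gives the monic gcd a^2 - 9a + 14.

14 - 9a + a^2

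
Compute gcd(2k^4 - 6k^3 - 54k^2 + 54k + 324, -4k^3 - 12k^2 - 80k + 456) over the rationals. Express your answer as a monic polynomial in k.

k - 3

Apply the Euclidean algorithm:
  2k^4 - 6k^3 - 54k^2 + 54k + 324 = (-(1/2)k + 3)(-4k^3 - 12k^2 - 80k + 456) + (-58k^2 + 522k - 1044)
  -4k^3 - 12k^2 - 80k + 456 = ((2/29)k + 24/29)(-58k^2 + 522k - 1044) + (-440k + 1320)
  -58k^2 + 522k - 1044 = ((29/220)k - 87/110)(-440k + 1320) + (0)
Last nonzero remainder: -440k + 1320. Dividing through by -440 gives the monic gcd k - 3.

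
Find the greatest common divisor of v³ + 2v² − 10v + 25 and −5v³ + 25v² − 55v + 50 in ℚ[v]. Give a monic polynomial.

Repeated division with remainder:
  v³ + 2v² − 10v + 25 = (−1/5)(−5v³ + 25v² − 55v + 50) + (7v² − 21v + 35)
  −5v³ + 25v² − 55v + 50 = (−(5/7)v + 10/7)(7v² − 21v + 35) + (0)
Last nonzero remainder: 7v² − 21v + 35. Dividing through by 7 gives the monic gcd v² − 3v + 5.

v² − 3v + 5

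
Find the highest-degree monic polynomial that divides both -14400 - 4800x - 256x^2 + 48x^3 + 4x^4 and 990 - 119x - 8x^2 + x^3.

Euclidean algorithm in ℚ[x]:
  4x^4 + 48x^3 - 256x^2 - 4800x - 14400 = (4x + 80)(x^3 - 8x^2 - 119x + 990) + (860x^2 + 760x - 93600)
  x^3 - 8x^2 - 119x + 990 = ((1/860)x - 191/18490)(860x^2 + 760x - 93600) + (-(4275/1849)x + 42750/1849)
  860x^2 + 760x - 93600 = (-(318028/855)x - 384592/95)(-(4275/1849)x + 42750/1849) + (0)
Last nonzero remainder: -(4275/1849)x + 42750/1849. Dividing through by -4275/1849 gives the monic gcd x - 10.

-10 + x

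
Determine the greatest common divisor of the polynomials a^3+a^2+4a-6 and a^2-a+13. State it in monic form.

1

Apply the Euclidean algorithm:
  a^3+a^2+4a-6 = (a+2)(a^2-a+13) + (-7a-32)
  a^2-a+13 = (-(1/7)a+39/49)(-7a-32) + (1885/49)
  -7a-32 = (-(343/1885)a-1568/1885)(1885/49) + (0)
The last nonzero remainder is the constant 1885/49, so the polynomials are coprime and gcd = 1.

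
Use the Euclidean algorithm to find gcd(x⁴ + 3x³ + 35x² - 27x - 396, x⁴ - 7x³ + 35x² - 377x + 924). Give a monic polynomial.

Repeated division with remainder:
  x⁴ + 3x³ + 35x² - 27x - 396 = (x⁴ - 7x³ + 35x² - 377x + 924) + (10x³ + 350x - 1320)
  x⁴ - 7x³ + 35x² - 377x + 924 = ((1/10)x - 7/10)(10x³ + 350x - 1320) + (0)
Last nonzero remainder: 10x³ + 350x - 1320. Dividing through by 10 gives the monic gcd x³ + 35x - 132.

x³ + 35x - 132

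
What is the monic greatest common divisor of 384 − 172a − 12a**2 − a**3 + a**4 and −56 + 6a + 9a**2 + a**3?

Apply the Euclidean algorithm:
  a**4 − a**3 − 12a**2 − 172a + 384 = (a − 10)(a**3 + 9a**2 + 6a − 56) + (72a**2 − 56a − 176)
  a**3 + 9a**2 + 6a − 56 = ((1/72)a + 11/81)(72a**2 − 56a − 176) + ((1300/81)a − 2600/81)
  72a**2 − 56a − 176 = ((1458/325)a + 1782/325)((1300/81)a − 2600/81) + (0)
Last nonzero remainder: (1300/81)a − 2600/81. Dividing through by 1300/81 gives the monic gcd a − 2.

−2 + a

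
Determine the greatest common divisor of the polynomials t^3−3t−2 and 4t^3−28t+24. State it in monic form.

t−2

By polynomial division,
  t^3−3t−2 = (1/4)(4t^3−28t+24) + (4t−8)
  4t^3−28t+24 = (t^2+2t−3)(4t−8) + (0)
Last nonzero remainder: 4t−8. Dividing through by 4 gives the monic gcd t−2.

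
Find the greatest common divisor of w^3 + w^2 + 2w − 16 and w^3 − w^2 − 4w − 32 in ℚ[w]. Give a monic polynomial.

w^2 + 3w + 8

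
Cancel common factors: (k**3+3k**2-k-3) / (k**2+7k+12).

Repeated division with remainder:
  k**3+3k**2-k-3 = (k-4)(k**2+7k+12) + (15k+45)
  k**2+7k+12 = ((1/15)k+4/15)(15k+45) + (0)
Last nonzero remainder: 15k+45. Dividing through by 15 gives the monic gcd k+3.
Cancel k+3 from numerator and denominator to get the reduced form.

(k**2-1)/(k+4)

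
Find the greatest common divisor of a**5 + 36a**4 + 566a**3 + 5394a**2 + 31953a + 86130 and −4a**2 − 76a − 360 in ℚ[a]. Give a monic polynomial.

a**2 + 19a + 90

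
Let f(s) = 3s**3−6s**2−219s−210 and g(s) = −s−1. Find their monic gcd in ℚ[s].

s+1

Repeated division with remainder:
  3s**3−6s**2−219s−210 = (−3s**2+9s+210)(−s−1) + (0)
Last nonzero remainder: −s−1. Dividing through by −1 gives the monic gcd s+1.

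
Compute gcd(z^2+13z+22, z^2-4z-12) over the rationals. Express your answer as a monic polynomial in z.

z+2

Apply the Euclidean algorithm:
  z^2+13z+22 = (z^2-4z-12) + (17z+34)
  z^2-4z-12 = ((1/17)z-6/17)(17z+34) + (0)
Last nonzero remainder: 17z+34. Dividing through by 17 gives the monic gcd z+2.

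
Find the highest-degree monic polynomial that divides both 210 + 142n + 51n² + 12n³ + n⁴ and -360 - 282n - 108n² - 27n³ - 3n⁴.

30 + 16n + 5n² + n³

By polynomial division,
  n⁴ + 12n³ + 51n² + 142n + 210 = (-1/3)(-3n⁴ - 27n³ - 108n² - 282n - 360) + (3n³ + 15n² + 48n + 90)
  -3n⁴ - 27n³ - 108n² - 282n - 360 = (-n - 4)(3n³ + 15n² + 48n + 90) + (0)
Last nonzero remainder: 3n³ + 15n² + 48n + 90. Dividing through by 3 gives the monic gcd n³ + 5n² + 16n + 30.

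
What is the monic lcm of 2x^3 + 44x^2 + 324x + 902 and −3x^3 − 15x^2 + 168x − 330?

x^5 + 16x^4 + 40x^3 − 301x^2 − 1086x + 4510

Euclidean algorithm in ℚ[x]:
  2x^3 + 44x^2 + 324x + 902 = (−2/3)(−3x^3 − 15x^2 + 168x − 330) + (34x^2 + 436x + 682)
  −3x^3 − 15x^2 + 168x − 330 = (−(3/34)x + 399/578)(34x^2 + 436x + 682) + (−(21039/289)x − 231429/289)
  34x^2 + 436x + 682 = (−(9826/21039)x − 17918/21039)(−(21039/289)x − 231429/289) + (0)
Last nonzero remainder: −(21039/289)x − 231429/289. Dividing through by −21039/289 gives the monic gcd x + 11.
Then lcm(f, g) = f·g / gcd(f, g); expanding and making the result monic gives the answer.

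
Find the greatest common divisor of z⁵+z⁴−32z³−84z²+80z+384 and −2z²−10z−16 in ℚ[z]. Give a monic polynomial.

z²+5z+8

Euclidean algorithm in ℚ[z]:
  z⁵+z⁴−32z³−84z²+80z+384 = (−(1/2)z³+2z²+10z−24)(−2z²−10z−16) + (0)
Last nonzero remainder: −2z²−10z−16. Dividing through by −2 gives the monic gcd z²+5z+8.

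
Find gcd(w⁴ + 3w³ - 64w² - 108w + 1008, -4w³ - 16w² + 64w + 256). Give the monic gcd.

w - 4

Apply the Euclidean algorithm:
  w⁴ + 3w³ - 64w² - 108w + 1008 = (-(1/4)w + 1/4)(-4w³ - 16w² + 64w + 256) + (-44w² - 60w + 944)
  -4w³ - 16w² + 64w + 256 = ((1/11)w + 29/121)(-44w² - 60w + 944) + (-(900/121)w + 3600/121)
  -44w² - 60w + 944 = ((1331/225)w + 7139/225)(-(900/121)w + 3600/121) + (0)
Last nonzero remainder: -(900/121)w + 3600/121. Dividing through by -900/121 gives the monic gcd w - 4.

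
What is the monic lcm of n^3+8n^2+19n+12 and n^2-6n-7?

n^4+n^3-37n^2-121n-84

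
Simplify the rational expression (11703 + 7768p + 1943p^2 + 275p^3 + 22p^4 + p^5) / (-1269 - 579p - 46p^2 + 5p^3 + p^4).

Euclidean algorithm in ℚ[p]:
  p^5 + 22p^4 + 275p^3 + 1943p^2 + 7768p + 11703 = (p + 17)(p^4 + 5p^3 - 46p^2 - 579p - 1269) + (236p^3 + 3304p^2 + 18880p + 33276)
  p^4 + 5p^3 - 46p^2 - 579p - 1269 = ((1/236)p - 9/236)(236p^3 + 3304p^2 + 18880p + 33276) + (0)
Last nonzero remainder: 236p^3 + 3304p^2 + 18880p + 33276. Dividing through by 236 gives the monic gcd p^3 + 14p^2 + 80p + 141.
Cancel p^3 + 14p^2 + 80p + 141 from numerator and denominator to get the reduced form.

(83 + 8p + p^2)/(-9 + p)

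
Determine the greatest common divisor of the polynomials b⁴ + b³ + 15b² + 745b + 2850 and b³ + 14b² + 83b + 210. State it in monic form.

Apply the Euclidean algorithm:
  b⁴ + b³ + 15b² + 745b + 2850 = (b − 13)(b³ + 14b² + 83b + 210) + (114b² + 1614b + 5580)
  b³ + 14b² + 83b + 210 = ((1/114)b − 1/722)(114b² + 1614b + 5580) + ((13100/361)b + 78600/361)
  114b² + 1614b + 5580 = ((20577/6550)b + 33573/1310)((13100/361)b + 78600/361) + (0)
Last nonzero remainder: (13100/361)b + 78600/361. Dividing through by 13100/361 gives the monic gcd b + 6.

b + 6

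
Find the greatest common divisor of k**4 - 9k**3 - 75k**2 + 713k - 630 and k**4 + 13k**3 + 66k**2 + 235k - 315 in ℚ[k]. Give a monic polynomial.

Repeated division with remainder:
  k**4 - 9k**3 - 75k**2 + 713k - 630 = (k**4 + 13k**3 + 66k**2 + 235k - 315) + (-22k**3 - 141k**2 + 478k - 315)
  k**4 + 13k**3 + 66k**2 + 235k - 315 = (-(1/22)k - 145/484)(-22k**3 - 141k**2 + 478k - 315) + ((22015/484)k**2 + (44030/121)k - 198135/484)
  -22k**3 - 141k**2 + 478k - 315 = (-(10648/22015)k + 484/629)((22015/484)k**2 + (44030/121)k - 198135/484) + (0)
Last nonzero remainder: (22015/484)k**2 + (44030/121)k - 198135/484. Dividing through by 22015/484 gives the monic gcd k**2 + 8k - 9.

k**2 + 8k - 9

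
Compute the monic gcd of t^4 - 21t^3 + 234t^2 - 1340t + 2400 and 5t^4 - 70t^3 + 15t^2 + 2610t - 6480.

t^2 - 11t + 24

By polynomial division,
  t^4 - 21t^3 + 234t^2 - 1340t + 2400 = (1/5)(5t^4 - 70t^3 + 15t^2 + 2610t - 6480) + (-7t^3 + 231t^2 - 1862t + 3696)
  5t^4 - 70t^3 + 15t^2 + 2610t - 6480 = (-(5/7)t - 95/7)(-7t^3 + 231t^2 - 1862t + 3696) + (1820t^2 - 20020t + 43680)
  -7t^3 + 231t^2 - 1862t + 3696 = (-(1/260)t + 11/130)(1820t^2 - 20020t + 43680) + (0)
Last nonzero remainder: 1820t^2 - 20020t + 43680. Dividing through by 1820 gives the monic gcd t^2 - 11t + 24.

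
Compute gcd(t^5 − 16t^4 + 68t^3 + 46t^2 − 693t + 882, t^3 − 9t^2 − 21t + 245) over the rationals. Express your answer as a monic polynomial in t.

t^2 − 14t + 49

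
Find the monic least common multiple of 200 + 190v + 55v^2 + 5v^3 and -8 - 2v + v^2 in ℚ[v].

-160 - 112v - 6v^2 + 7v^3 + v^4

By polynomial division,
  5v^3 + 55v^2 + 190v + 200 = (5v + 65)(v^2 - 2v - 8) + (360v + 720)
  v^2 - 2v - 8 = ((1/360)v - 1/90)(360v + 720) + (0)
Last nonzero remainder: 360v + 720. Dividing through by 360 gives the monic gcd v + 2.
Then lcm(f, g) = f·g / gcd(f, g); expanding and making the result monic gives the answer.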